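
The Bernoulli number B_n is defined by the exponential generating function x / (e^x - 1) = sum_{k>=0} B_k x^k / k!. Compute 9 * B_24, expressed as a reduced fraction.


Bernoulli numbers can also be computed recursively via B_0 = 1 and sum_{j=0}^{m} C(m+1, j) B_j = 0 for m >= 1. Odd-index Bernoulli numbers vanish for k >= 3.
Computing B_24 = -236364091/2730, so 9 * B_24 = 9 * -236364091/2730 = -709092273/910.

-709092273/910


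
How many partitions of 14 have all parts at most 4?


Using the generating function (1-x)^(-1)(1-x^2)^(-1)...(1-x^4)^(-1),
the coefficient of x^14 counts these restricted partitions.
Result = 47

47


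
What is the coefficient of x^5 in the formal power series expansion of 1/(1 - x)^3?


The expansion 1/(1 - x)^r = sum_{k>=0} C(k + r - 1, r - 1) x^k follows from the multiset / negative-binomial theorem (or from repeated differentiation of the geometric series).
For r = 3 and k = 5:
C(7, 2) = 5040 / (2 * 120) = 21.

21


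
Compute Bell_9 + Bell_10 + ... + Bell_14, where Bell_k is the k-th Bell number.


Recall Bell_k counts set partitions of a k-set (with Bell_0 = 1 by convention).
Bell_9 through Bell_14: 21147, 115975, 678570, 4213597, 27644437, 190899322
Sum = 21147 + 115975 + 678570 + 4213597 + 27644437 + 190899322 = 223573048.

223573048


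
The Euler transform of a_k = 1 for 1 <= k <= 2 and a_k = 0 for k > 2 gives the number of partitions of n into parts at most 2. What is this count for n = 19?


Partitions of 19 into parts at most 2:
Using generating function (1-x)^(-1)(1-x^2)^(-1),
the coefficient of x^19 = 10

10


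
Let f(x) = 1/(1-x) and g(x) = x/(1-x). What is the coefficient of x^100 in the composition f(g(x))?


First simplify the composition: f(g(x)) = 1/(1 - x/(1-x)) = (1-x)/((1-x) - x) = (1-x)/(1-2x).
Now extract the coefficient. Write (1-x)/(1-2x) = 1/(1-2x) - x/(1-2x).
The coefficient of x^n in 1/(1-2x) is 2^n, and in x/(1-2x) is 2^(n-1) (for n >= 1).
So the coefficient of x^100 is 2^100 - 2^99 = 1267650600228229401496703205376 - 633825300114114700748351602688 = 633825300114114700748351602688.

633825300114114700748351602688


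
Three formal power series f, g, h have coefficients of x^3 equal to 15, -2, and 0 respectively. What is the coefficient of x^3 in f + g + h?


Series addition is componentwise:
15 + -2 + 0
= 13

13


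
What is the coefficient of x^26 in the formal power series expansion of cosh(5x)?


The Maclaurin series is cosh(t) = sum_{m>=0} t^(2m) / (2m)!, so substituting t = 5x, only even powers of x are nonzero, with coefficient of x^(2m) equal to 5^(2m) / (2m)!.
For x^26 the coefficient is 5^26/26! = 1490116119384765625/403291461126605635584000000 = 95367431640625/25810653512102760677376.

95367431640625/25810653512102760677376


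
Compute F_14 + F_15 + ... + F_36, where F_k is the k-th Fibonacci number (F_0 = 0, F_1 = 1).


Use the identity sum_{k=0}^{N} F_k = F_{N+2} - 1 (which follows from F_{k+2} - F_{k+1} = F_k). Then
sum_{k=14}^{36} F_k = (F_{38} - 1) - (F_{15} - 1) = F_{38} - F_{15}.
Computing: F_{38} = 39088169, F_{15} = 610, so
Sum = 39088169 - 610 = 39087559.

39087559


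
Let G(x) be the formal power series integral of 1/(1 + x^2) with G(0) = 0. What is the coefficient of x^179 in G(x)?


1/(1 + x^2) = sum_{j>=0} (-1)^j x^(2j). Integrating termwise with G(0) = 0:
G(x) = sum_{j>=0} (-1)^j x^(2j+1) / (2j+1) = arctan(x).
Only odd powers are nonzero. For x^179 write 179 = 2*89 + 1, giving
(-1)^89 / 179 = -1/179 = -1/179.

-1/179


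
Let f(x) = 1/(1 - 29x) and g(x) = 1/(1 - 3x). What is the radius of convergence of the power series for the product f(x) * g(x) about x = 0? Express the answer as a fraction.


The radius of 1/(1 - 29x) is 1/29 (nearest singularity at x = 1/29), and the radius of 1/(1 - 3x) is 1/3.
The product f(x)*g(x) = 1/((1 - 29x)(1 - 3x)) has singularities at both 1/29 and 1/3, so its radius of convergence is the distance to the nearest one:
min(1/29, 1/3) = 1/29.

1/29


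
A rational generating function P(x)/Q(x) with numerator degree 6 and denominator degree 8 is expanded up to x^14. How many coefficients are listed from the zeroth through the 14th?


Expanding up to x^14 gives the coefficients for x^0, x^1, ..., x^14.
That is 14 + 1 = 15 coefficients in total.

15


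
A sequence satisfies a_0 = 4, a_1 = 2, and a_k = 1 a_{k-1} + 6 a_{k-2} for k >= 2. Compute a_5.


The characteristic equation is t^2 - 1 t - 6 = 0, with roots r_1 = 3 and r_2 = -2 (so c_1 = r_1 + r_2, c_2 = -r_1 r_2 as required).
One can use the closed form a_n = A r_1^n + B r_2^n, but direct iteration is more reliable:
a_0 = 4, a_1 = 2, a_2 = 26, a_3 = 38, a_4 = 194, a_5 = 422.
So a_5 = 422.

422


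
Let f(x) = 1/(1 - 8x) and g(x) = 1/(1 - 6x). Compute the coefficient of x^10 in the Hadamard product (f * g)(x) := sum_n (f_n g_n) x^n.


f has coefficients f_k = 8^k and g has coefficients g_k = 6^k, so the Hadamard product has coefficient (f*g)_k = 8^k * 6^k = 48^k.
For k = 10: 48^10 = 64925062108545024.

64925062108545024


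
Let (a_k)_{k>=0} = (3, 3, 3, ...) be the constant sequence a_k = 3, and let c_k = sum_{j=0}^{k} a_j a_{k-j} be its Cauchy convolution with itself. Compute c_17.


Since a_j = 3 for all j >= 0, the convolution sum becomes
c_k = sum_{j=0}^{k} 3 * 3 = 9 * (k + 1).
Equivalently, the generating function of (a_k) is 3/(1 - x) and its square is 9/(1 - x)^2 = sum_{k>=0} 9(k + 1) x^k.
For k = 17: 9 * 18 = 162.

162


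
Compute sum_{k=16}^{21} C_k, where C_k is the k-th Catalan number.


C_16 through C_21: 35357670, 129644790, 477638700, 1767263190, 6564120420, 24466267020
Sum = 35357670 + 129644790 + 477638700 + 1767263190 + 6564120420 + 24466267020
= 33440291790

33440291790


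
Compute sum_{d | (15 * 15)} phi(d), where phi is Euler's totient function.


First, 15 * 15 = 225. One classical identity is sum_{d | n} phi(d) = n (each k in [1, n] has a unique gcd with n, and among the k's with gcd(k, n) = n/d there are phi(d) of them). So the sum equals 225. We also verify directly:
Divisors of 225: 1, 3, 5, 9, 15, 25, 45, 75, 225.
phi values: 1, 2, 4, 6, 8, 20, 24, 40, 120.
Sum = 225.

225


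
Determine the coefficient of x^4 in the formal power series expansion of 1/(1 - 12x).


The geometric series identity gives 1/(1 - c x) = sum_{k>=0} c^k x^k, so the coefficient of x^k is c^k.
Here c = 12 and k = 4.
Computing: 12^4 = 20736

20736


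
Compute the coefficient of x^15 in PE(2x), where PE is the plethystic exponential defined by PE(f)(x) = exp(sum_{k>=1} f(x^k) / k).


With f(x) = 2x, the exponent is sum_{k>=1} 2 x^k / k = 2 * (-ln(1 - x)). Exponentiating:
PE(2x) = exp(-2 ln(1 - x)) = 1/(1 - x)^2.
By the negative binomial expansion, [x^n] 1/(1 - x)^2 = C(n + 1, 1).
For n = 15: C(16, 1) = 16.

16


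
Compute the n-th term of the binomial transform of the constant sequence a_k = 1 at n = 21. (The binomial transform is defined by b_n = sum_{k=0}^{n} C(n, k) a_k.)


With a_k = 1 for all k, b_n = sum_{k=0}^{n} C(n, k) = 2^n by the binomial theorem.
For n = 21: 2^21 = 2097152.

2097152


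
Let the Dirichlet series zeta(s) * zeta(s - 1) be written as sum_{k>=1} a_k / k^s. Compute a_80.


Convolution gives a_k = sum_{d | k} d * 1 = sum_{d | k} d = sigma(k), the sum of positive divisors of k.
For k = 80, the divisors are 1, 2, 4, 5, 8, 10, 16, 20, 40, 80, so
sigma(80) = 1 + 2 + 4 + 5 + 8 + 10 + 16 + 20 + 40 + 80 = 186.

186


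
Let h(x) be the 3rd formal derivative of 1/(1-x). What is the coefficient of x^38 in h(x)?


Differentiating 3 times: d^3/dx^3 [1/(1-x)] = 3!/(1-x)^4.
The expansion 1/(1-x)^4 = sum_{k>=0} C(k+3, 3) x^k, so the coefficient of x^n in 3!/(1-x)^4 is 3! * C(n+3, 3).
For n = 38: 6 * C(41, 3) = 6 * 10660 = 63960

63960


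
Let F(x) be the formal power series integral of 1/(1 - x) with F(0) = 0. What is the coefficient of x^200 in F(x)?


1/(1 - x) = sum_{k>=0} x^k. Integrating termwise and using F(0) = 0 gives
F(x) = sum_{k>=0} x^(k+1) / (k+1) = sum_{m>=1} x^m / m = -ln(1 - x).
So the coefficient of x^200 is 1/200 = 1/200.

1/200


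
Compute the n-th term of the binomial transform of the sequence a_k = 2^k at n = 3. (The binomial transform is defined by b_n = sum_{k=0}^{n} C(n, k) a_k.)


With a_k = 2^k, b_n = sum_{k=0}^{n} C(n, k) 2^k = (1 + 2)^n by the binomial theorem.
For n = 3: (1 + 2)^3 = 3^3 = 27.

27


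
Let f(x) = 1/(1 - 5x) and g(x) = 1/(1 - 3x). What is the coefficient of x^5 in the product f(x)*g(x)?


The coefficient of x^n in f*g is the Cauchy product: sum_{k=0}^{n} a^k * b^(n-k).
With a=5, b=3, n=5:
sum_{k=0}^{5} 5^k * 3^(5-k)
= 7448

7448


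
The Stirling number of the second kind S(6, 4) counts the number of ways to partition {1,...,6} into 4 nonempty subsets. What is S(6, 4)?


Using the explicit formula S(n,k) = (1/k!) sum_{j=0}^{k} (-1)^(k-j) C(k,j) j^n:
S(6, 4) = 65
Equivalently, S(n,k) is n! times the coefficient of x^n in the EGF (e^x - 1)^k / k!.

65


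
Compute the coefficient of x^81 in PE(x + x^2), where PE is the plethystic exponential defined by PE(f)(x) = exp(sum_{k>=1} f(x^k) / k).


With f(x) = x + x^2, the exponent is sum_{k>=1} (x^k + x^(2k)) / k = -ln(1 - x) - ln(1 - x^2). Exponentiating:
PE(x + x^2) = 1 / ((1 - x)(1 - x^2)).
This is the generating function for partitions of n into parts of size 1 or 2. The number of 2's can be any j in 0..40, and the rest are 1's, so
[x^81] = floor(81/2) + 1 = 41.

41


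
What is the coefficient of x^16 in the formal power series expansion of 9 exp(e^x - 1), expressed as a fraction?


exp(e^x - 1) is the exponential generating function for the Bell numbers Bell_k: exp(e^x - 1) = sum_{k>=0} Bell_k x^k / k!.
So the coefficient of x^16 in 9 exp(e^x - 1) is 9 Bell_16 / 16!.
Computing: Bell_16 = 10480142147 and 16! = 20922789888000, giving
9 * 10480142147/20922789888000 = 10480142147/2324754432000.

10480142147/2324754432000


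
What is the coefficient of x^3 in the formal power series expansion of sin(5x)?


The Maclaurin series is sin(t) = sum_{k>=0} (-1)^k t^(2k+1) / (2k+1)!, so substituting t = 5x, only odd powers of x are nonzero, with coefficient of x^(2k+1) equal to (-1)^k 5^(2k+1) / (2k+1)!.
Write 3 = 2*1 + 1, giving the coefficient (-1)^1 * 5^3 / 3! = -125/6 = -125/6.

-125/6


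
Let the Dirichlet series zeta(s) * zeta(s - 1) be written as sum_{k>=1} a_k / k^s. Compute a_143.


Convolution gives a_k = sum_{d | k} d * 1 = sum_{d | k} d = sigma(k), the sum of positive divisors of k.
For k = 143, the divisors are 1, 11, 13, 143, so
sigma(143) = 1 + 11 + 13 + 143 = 168.

168


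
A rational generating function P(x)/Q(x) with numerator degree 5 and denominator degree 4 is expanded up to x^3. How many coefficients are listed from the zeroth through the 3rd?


Expanding up to x^3 gives the coefficients for x^0, x^1, ..., x^3.
That is 3 + 1 = 4 coefficients in total.

4


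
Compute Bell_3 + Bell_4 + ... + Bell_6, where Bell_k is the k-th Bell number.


Recall Bell_k counts set partitions of a k-set (with Bell_0 = 1 by convention).
Bell_3 through Bell_6: 5, 15, 52, 203
Sum = 5 + 15 + 52 + 203 = 275.

275


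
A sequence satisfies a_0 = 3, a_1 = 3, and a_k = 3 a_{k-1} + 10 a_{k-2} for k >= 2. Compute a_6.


The characteristic equation is t^2 - 3 t - 10 = 0, with roots r_1 = 5 and r_2 = -2 (so c_1 = r_1 + r_2, c_2 = -r_1 r_2 as required).
One can use the closed form a_n = A r_1^n + B r_2^n, but direct iteration is more reliable:
a_0 = 3, a_1 = 3, a_2 = 39, a_3 = 147, a_4 = 831, a_5 = 3963, a_6 = 20199.
So a_6 = 20199.

20199


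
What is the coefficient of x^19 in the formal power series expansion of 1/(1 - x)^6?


The negative binomial / multiset identity is
1/(1 - x)^r = sum_{k>=0} C(k + r - 1, r - 1) x^k.
Here r = 6 and k = 19, so the coefficient is
C(19 + 5, 5) = C(24, 5)
= 42504

42504


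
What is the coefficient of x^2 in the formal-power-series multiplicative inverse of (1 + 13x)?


The inverse is 1/(1 + 13x). Apply the geometric identity 1/(1 - y) = sum_{k>=0} y^k with y = -13x:
1/(1 + 13x) = sum_{k>=0} (-13)^k x^k.
So the coefficient of x^2 is (-13)^2 = 169.

169


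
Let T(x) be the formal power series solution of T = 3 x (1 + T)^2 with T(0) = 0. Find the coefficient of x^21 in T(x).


Apply the Lagrange inversion formula: if T = 3 x * phi(T) with phi(t) = (1 + t)^2, then [x^n] T = 3^n * (1/n) [t^(n-1)] phi(t)^n = 3^n * (1/n) [t^(n-1)] (1 + t)^(2n) = 3^n * (1/n) C(2n, n-1).
Using the identity C(2n, n-1) = C(2n, n) * n / (n+1), the unscaled factor equals C(2n, n) / (n+1) = C_n, the n-th Catalan number.
For n = 21: C_21 = C(42, 21) / 22 = 538257874440/22 = 24466267020.
With the 3^21 = 10460353203 factor, the coefficient is 10460353203 * 24466267020 = 255925794588110265060.

255925794588110265060


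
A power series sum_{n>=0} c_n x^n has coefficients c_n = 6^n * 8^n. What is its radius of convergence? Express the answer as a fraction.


By the root test (Cauchy-Hadamard), the radius is R = 1 / limsup_n |c_n|^(1/n).
Here |c_n|^(1/n) = (6^n * 8^n)^(1/n) = 6 * 8 = 48 for all n.
So R = 1/48 = 1/48.

1/48


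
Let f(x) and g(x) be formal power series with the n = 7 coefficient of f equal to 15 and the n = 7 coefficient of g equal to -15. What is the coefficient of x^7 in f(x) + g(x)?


Addition of formal power series is termwise.
The coefficient of x^7 in f + g = 15 + -15
= 0

0


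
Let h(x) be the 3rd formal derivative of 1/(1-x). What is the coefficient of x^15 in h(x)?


Differentiating 3 times: d^3/dx^3 [1/(1-x)] = 3!/(1-x)^4.
The expansion 1/(1-x)^4 = sum_{k>=0} C(k+3, 3) x^k, so the coefficient of x^n in 3!/(1-x)^4 is 3! * C(n+3, 3).
For n = 15: 6 * C(18, 3) = 6 * 816 = 4896

4896


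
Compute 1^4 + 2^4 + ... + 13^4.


This power sum has a closed form given by Faulhaber's formula
sum_{k=1}^{m} k^p = (1 / (p + 1)) * sum_{j=0}^{p} C(p + 1, j) B_j m^(p + 1 - j),
but for small m direct computation is fastest:
1 + 16 + 81 + 256 + 625 + 1296 + 2401 + 4096 + 6561 + 10000 + 14641 + 20736 + 28561 = 89271.

89271


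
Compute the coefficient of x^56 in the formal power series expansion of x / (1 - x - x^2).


Let f(x) = sum_{k>=0} a_k x^k. Multiplying f(x) * (1 - x - x^2) = x and matching coefficients gives a_0 = 0, a_1 = 1, and a_k = a_{k-1} + a_{k-2} for k >= 2. These are the Fibonacci numbers F_k.
Iterating from F_0 = 0, F_1 = 1:
F_0=0, F_1=1, F_2=1, F_3=2, F_4=3, F_5=5, F_6=8, F_7=13, F_8=21, F_9=34, ...
F_56 = 225851433717.

225851433717


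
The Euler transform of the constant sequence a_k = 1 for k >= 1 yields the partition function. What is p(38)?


The Euler transform converts the sequence a_k = 1 into the number of integer partitions.
Using the recurrence or dynamic programming:
p(38) = 26015

26015


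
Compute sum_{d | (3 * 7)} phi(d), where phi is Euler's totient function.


First, 3 * 7 = 21. One classical identity is sum_{d | n} phi(d) = n (each k in [1, n] has a unique gcd with n, and among the k's with gcd(k, n) = n/d there are phi(d) of them). So the sum equals 21. We also verify directly:
Divisors of 21: 1, 3, 7, 21.
phi values: 1, 2, 6, 12.
Sum = 21.

21


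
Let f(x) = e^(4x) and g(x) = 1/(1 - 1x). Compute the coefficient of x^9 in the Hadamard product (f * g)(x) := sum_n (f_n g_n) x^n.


Expanding: f_k = 4^k/k! (from e^(4x)) and g_k = 1^k (from 1/(1 - 1x)). So the Hadamard coefficient (f * g)_k = 4^k 1^k / k! = (4)^k / k!.
For k = 9: 4^9/9! = 262144/362880 = 2048/2835.

2048/2835


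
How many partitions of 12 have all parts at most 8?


Using the generating function (1-x)^(-1)(1-x^2)^(-1)...(1-x^8)^(-1),
the coefficient of x^12 counts these restricted partitions.
Result = 70

70


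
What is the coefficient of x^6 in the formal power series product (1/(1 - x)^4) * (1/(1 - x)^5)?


Combine the factors: (1/(1 - x)^4) * (1/(1 - x)^5) = 1/(1 - x)^9.
Then use 1/(1 - x)^r = sum_{k>=0} C(k + r - 1, r - 1) x^k with r = 9 and k = 6:
C(14, 8) = 3003.

3003


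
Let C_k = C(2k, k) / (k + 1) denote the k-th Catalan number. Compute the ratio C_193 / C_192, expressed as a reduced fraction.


Using C_k = (2k)! / (k! (k+1)!), the ratio C_{k+1}/C_k simplifies to
C_{k+1}/C_k = [(2k+2)! / ((k+1)! (k+2)!)] * [k! (k+1)! / (2k)!]
 = (2k+2)(2k+1) / ((k+1)(k+2)) = 2(2k+1) / (k+2).
For k = 192: 2(2*192 + 1) / (192 + 2) = 770/194 = 385/97.

385/97


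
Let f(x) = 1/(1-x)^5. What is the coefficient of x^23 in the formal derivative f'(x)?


Differentiate: d/dx [ 1/(1-x)^r ] = r / (1-x)^(r+1).
Here r = 5, so f'(x) = 5 / (1-x)^6.
The expansion of 1/(1-x)^(r+1) has coefficient of x^n equal to C(n+r, r).
So the coefficient of x^23 in f'(x) is
5 * C(28, 5) = 5 * 98280 = 491400

491400


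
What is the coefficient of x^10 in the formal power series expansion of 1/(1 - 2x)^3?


The general identity 1/(1 - c x)^r = sum_{k>=0} c^k C(k + r - 1, r - 1) x^k follows by substituting y = c x into 1/(1 - y)^r = sum_{k>=0} C(k + r - 1, r - 1) y^k.
For c = 2, r = 3, k = 10:
2^10 * C(12, 2) = 1024 * 66 = 67584.

67584


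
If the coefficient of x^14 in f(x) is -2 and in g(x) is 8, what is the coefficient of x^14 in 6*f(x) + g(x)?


Scalar multiplication scales coefficients: 6 * -2 = -12.
Then add the g coefficient: -12 + 8
= -4

-4


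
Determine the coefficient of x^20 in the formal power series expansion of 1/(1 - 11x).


The geometric series identity gives 1/(1 - c x) = sum_{k>=0} c^k x^k, so the coefficient of x^k is c^k.
Here c = 11 and k = 20.
Computing: 11^20 = 672749994932560009201

672749994932560009201


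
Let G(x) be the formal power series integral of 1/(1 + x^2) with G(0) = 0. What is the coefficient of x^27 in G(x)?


1/(1 + x^2) = sum_{j>=0} (-1)^j x^(2j). Integrating termwise with G(0) = 0:
G(x) = sum_{j>=0} (-1)^j x^(2j+1) / (2j+1) = arctan(x).
Only odd powers are nonzero. For x^27 write 27 = 2*13 + 1, giving
(-1)^13 / 27 = -1/27 = -1/27.

-1/27


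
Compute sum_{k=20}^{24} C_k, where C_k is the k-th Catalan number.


C_20 through C_24: 6564120420, 24466267020, 91482563640, 343059613650, 1289904147324
Sum = 6564120420 + 24466267020 + 91482563640 + 343059613650 + 1289904147324
= 1755476712054

1755476712054


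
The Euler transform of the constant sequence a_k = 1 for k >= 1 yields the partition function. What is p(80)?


The Euler transform converts the sequence a_k = 1 into the number of integer partitions.
Using the recurrence or dynamic programming:
p(80) = 15796476

15796476


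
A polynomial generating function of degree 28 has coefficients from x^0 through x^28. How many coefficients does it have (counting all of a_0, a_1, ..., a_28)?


A polynomial of degree 28 takes the form a_0 + a_1 x + ... + a_28 x^28.
The number of coefficients is 28 + 1 = 29.

29


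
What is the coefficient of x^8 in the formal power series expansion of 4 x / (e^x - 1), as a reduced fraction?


The exponential generating function for Bernoulli numbers is
x / (e^x - 1) = sum_{k>=0} B_k x^k / k!.
So the coefficient of x^8 in 4 x / (e^x - 1) is 4 B_8 / 8!.
Computing: B_8 = -1/30, 8! = 40320, giving
4 * -1/30 / 40320 = -1/302400.

-1/302400


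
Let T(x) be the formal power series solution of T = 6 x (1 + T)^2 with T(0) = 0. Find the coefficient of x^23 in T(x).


Apply the Lagrange inversion formula: if T = 6 x * phi(T) with phi(t) = (1 + t)^2, then [x^n] T = 6^n * (1/n) [t^(n-1)] phi(t)^n = 6^n * (1/n) [t^(n-1)] (1 + t)^(2n) = 6^n * (1/n) C(2n, n-1).
Using the identity C(2n, n-1) = C(2n, n) * n / (n+1), the unscaled factor equals C(2n, n) / (n+1) = C_n, the n-th Catalan number.
For n = 23: C_23 = C(46, 23) / 24 = 8233430727600/24 = 343059613650.
With the 6^23 = 789730223053602816 factor, the coefficient is 789730223053602816 * 343059613650 = 270924545208497305297512038400.

270924545208497305297512038400


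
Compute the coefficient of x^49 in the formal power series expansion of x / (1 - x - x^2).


Let f(x) = sum_{k>=0} a_k x^k. Multiplying f(x) * (1 - x - x^2) = x and matching coefficients gives a_0 = 0, a_1 = 1, and a_k = a_{k-1} + a_{k-2} for k >= 2. These are the Fibonacci numbers F_k.
Iterating from F_0 = 0, F_1 = 1:
F_0=0, F_1=1, F_2=1, F_3=2, F_4=3, F_5=5, F_6=8, F_7=13, F_8=21, F_9=34, ...
F_49 = 7778742049.

7778742049


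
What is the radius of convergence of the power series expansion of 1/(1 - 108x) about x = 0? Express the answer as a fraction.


Expanding 1/(1 - 108x) = sum_{k>=0} 108^k x^k, the series converges when |108x| < 1, i.e., |x| < 1/108.
So the radius of convergence is 1/108 = 1/108.

1/108


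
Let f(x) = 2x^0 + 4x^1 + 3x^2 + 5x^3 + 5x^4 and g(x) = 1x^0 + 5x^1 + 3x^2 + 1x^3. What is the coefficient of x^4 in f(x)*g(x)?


Cauchy product at x^4:
4*1 + 3*3 + 5*5 + 5*1
= 43

43


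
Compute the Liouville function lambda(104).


The Liouville function is lambda(k) = (-1)^Omega(k), where Omega(k) counts the prime factors of k with multiplicity.
Factoring: 104 = 2 * 2 * 2 * 13, so Omega(104) = 4.
lambda(104) = (-1)^4 = 1.

1


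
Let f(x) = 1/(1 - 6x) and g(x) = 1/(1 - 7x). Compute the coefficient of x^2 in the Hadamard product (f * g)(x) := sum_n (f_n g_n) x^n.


f has coefficients f_k = 6^k and g has coefficients g_k = 7^k, so the Hadamard product has coefficient (f*g)_k = 6^k * 7^k = 42^k.
For k = 2: 42^2 = 1764.

1764


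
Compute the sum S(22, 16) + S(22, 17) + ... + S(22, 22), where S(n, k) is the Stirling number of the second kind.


By definition, S(n, k) counts partitions of an n-set into exactly k nonempty blocks.
Computing row n = 22 for k = 16..22:
S(22, k): 26046574004, 1404142047, 53374629, 1389850, 23485, 231, 1
Sum = 27505504247.

27505504247


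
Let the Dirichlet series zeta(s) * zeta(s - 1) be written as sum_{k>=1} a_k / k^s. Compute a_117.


Convolution gives a_k = sum_{d | k} d * 1 = sum_{d | k} d = sigma(k), the sum of positive divisors of k.
For k = 117, the divisors are 1, 3, 9, 13, 39, 117, so
sigma(117) = 1 + 3 + 9 + 13 + 39 + 117 = 182.

182


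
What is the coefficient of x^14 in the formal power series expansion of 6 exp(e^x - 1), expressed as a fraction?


exp(e^x - 1) is the exponential generating function for the Bell numbers Bell_k: exp(e^x - 1) = sum_{k>=0} Bell_k x^k / k!.
So the coefficient of x^14 in 6 exp(e^x - 1) is 6 Bell_14 / 14!.
Computing: Bell_14 = 190899322 and 14! = 87178291200, giving
6 * 190899322/87178291200 = 95449661/7264857600.

95449661/7264857600


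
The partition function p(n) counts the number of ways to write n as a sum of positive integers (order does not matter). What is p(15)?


Using the generating function prod_{k>=1} 1/(1-x^k), we compute p(15).
By dynamic programming over parts 1 through 15:
p(15) = 176

176


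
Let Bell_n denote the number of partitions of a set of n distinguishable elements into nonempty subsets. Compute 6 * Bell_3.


Bell_3 can be computed from the Bell triangle or from Dobinski's identity Bell_n = (1/e) * sum_{k>=0} k^n / k!.
Computing Bell_3 = 5.
Then 6 * 5 = 30.

30


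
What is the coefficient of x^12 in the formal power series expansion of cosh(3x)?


The Maclaurin series is cosh(t) = sum_{m>=0} t^(2m) / (2m)!, so substituting t = 3x, only even powers of x are nonzero, with coefficient of x^(2m) equal to 3^(2m) / (2m)!.
For x^12 the coefficient is 3^12/12! = 531441/479001600 = 2187/1971200.

2187/1971200


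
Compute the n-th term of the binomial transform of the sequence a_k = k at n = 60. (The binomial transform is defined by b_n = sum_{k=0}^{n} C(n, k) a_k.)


With a_k = k, b_n = sum_{k=0}^{n} C(n, k) k. Using k * C(n, k) = n * C(n-1, k-1) gives b_n = n * sum_{k>=1} C(n-1, k-1) = n * 2^(n-1).
For n = 60: 60 * 2^59 = 60 * 576460752303423488 = 34587645138205409280.

34587645138205409280


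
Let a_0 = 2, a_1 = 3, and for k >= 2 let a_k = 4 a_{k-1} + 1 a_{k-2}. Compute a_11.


Iterating the recurrence forward:
a_0 = 2
a_1 = 3
a_2 = 4*3 + 1*2 = 14
a_3 = 4*14 + 1*3 = 59
a_4 = 4*59 + 1*14 = 250
a_5 = 4*250 + 1*59 = 1059
a_6 = 4*1059 + 1*250 = 4486
a_7 = 4*4486 + 1*1059 = 19003
a_8 = 4*19003 + 1*4486 = 80498
a_9 = 4*80498 + 1*19003 = 340995
a_10 = 4*340995 + 1*80498 = 1444478
a_11 = 4*1444478 + 1*340995 = 6118907
So a_11 = 6118907.

6118907


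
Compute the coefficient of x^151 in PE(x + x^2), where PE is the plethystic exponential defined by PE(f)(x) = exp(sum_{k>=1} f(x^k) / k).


With f(x) = x + x^2, the exponent is sum_{k>=1} (x^k + x^(2k)) / k = -ln(1 - x) - ln(1 - x^2). Exponentiating:
PE(x + x^2) = 1 / ((1 - x)(1 - x^2)).
This is the generating function for partitions of n into parts of size 1 or 2. The number of 2's can be any j in 0..75, and the rest are 1's, so
[x^151] = floor(151/2) + 1 = 76.

76


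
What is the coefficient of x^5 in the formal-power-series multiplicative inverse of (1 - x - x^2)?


Let the inverse be f(x) = sum_{k>=0} a_k x^k. From f(x) * (1 - x - x^2) = 1 and matching coefficients:
 x^0: a_0 = 1.
 x^1: a_1 - a_0 = 0, so a_1 = 1.
 x^k (k >= 2): a_k - a_{k-1} - a_{k-2} = 0, i.e. a_k = a_{k-1} + a_{k-2}.
This is the Fibonacci-type recurrence shifted so that a_0 = a_1 = 1.
Iterating: a_0=1, a_1=1, a_2=2, a_3=3, a_4=5, a_5=8
a_5 = 8.

8


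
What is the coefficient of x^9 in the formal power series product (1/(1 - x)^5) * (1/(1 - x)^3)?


Combine the factors: (1/(1 - x)^5) * (1/(1 - x)^3) = 1/(1 - x)^8.
Then use 1/(1 - x)^r = sum_{k>=0} C(k + r - 1, r - 1) x^k with r = 8 and k = 9:
C(16, 7) = 11440.

11440


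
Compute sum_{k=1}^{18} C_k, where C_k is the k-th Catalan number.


C_1 through C_18: 1, 2, 5, 14, 42, 132, 429, 1430, 4862, 16796, 58786, 208012, 742900, 2674440, 9694845, 35357670, 129644790, 477638700
Sum = 1 + 2 + 5 + 14 + 42 + 132 + 429 + 1430 + 4862 + 16796 + 58786 + 208012 + 742900 + 2674440 + 9694845 + 35357670 + 129644790 + 477638700
= 656043856

656043856


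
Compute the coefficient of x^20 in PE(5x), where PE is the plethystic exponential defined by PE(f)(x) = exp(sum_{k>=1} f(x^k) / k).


With f(x) = 5x, the exponent is sum_{k>=1} 5 x^k / k = 5 * (-ln(1 - x)). Exponentiating:
PE(5x) = exp(-5 ln(1 - x)) = 1/(1 - x)^5.
By the negative binomial expansion, [x^n] 1/(1 - x)^5 = C(n + 4, 4).
For n = 20: C(24, 4) = 10626.

10626


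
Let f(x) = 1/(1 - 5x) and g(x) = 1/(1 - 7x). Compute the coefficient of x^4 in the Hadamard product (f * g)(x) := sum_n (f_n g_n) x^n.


f has coefficients f_k = 5^k and g has coefficients g_k = 7^k, so the Hadamard product has coefficient (f*g)_k = 5^k * 7^k = 35^k.
For k = 4: 35^4 = 1500625.

1500625


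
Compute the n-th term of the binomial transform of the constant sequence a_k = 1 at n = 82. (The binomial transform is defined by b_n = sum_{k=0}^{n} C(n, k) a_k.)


With a_k = 1 for all k, b_n = sum_{k=0}^{n} C(n, k) = 2^n by the binomial theorem.
For n = 82: 2^82 = 4835703278458516698824704.

4835703278458516698824704


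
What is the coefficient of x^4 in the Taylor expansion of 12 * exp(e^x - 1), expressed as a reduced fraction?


exp(e^x - 1) = sum_{k>=0} Bell_k x^k / k!, where Bell_k is the k-th Bell number.
So the coefficient of x^4 is 12 * Bell_4 / 4!.
Computing: Bell_4 = 15 and 4! = 24, giving
12 * 15/24 = 15/2.

15/2


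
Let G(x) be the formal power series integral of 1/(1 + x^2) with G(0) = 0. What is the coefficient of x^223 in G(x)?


1/(1 + x^2) = sum_{j>=0} (-1)^j x^(2j). Integrating termwise with G(0) = 0:
G(x) = sum_{j>=0} (-1)^j x^(2j+1) / (2j+1) = arctan(x).
Only odd powers are nonzero. For x^223 write 223 = 2*111 + 1, giving
(-1)^111 / 223 = -1/223 = -1/223.

-1/223


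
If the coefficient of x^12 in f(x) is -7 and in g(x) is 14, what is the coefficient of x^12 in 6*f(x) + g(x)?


Scalar multiplication scales coefficients: 6 * -7 = -42.
Then add the g coefficient: -42 + 14
= -28

-28


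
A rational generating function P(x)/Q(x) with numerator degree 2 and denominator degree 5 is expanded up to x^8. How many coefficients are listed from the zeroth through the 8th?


Expanding up to x^8 gives the coefficients for x^0, x^1, ..., x^8.
That is 8 + 1 = 9 coefficients in total.

9


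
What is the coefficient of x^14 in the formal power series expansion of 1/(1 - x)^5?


The negative binomial / multiset identity is
1/(1 - x)^r = sum_{k>=0} C(k + r - 1, r - 1) x^k.
Here r = 5 and k = 14, so the coefficient is
C(14 + 4, 4) = C(18, 4)
= 3060

3060


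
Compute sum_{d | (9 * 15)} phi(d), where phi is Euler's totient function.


First, 9 * 15 = 135. One classical identity is sum_{d | n} phi(d) = n (each k in [1, n] has a unique gcd with n, and among the k's with gcd(k, n) = n/d there are phi(d) of them). So the sum equals 135. We also verify directly:
Divisors of 135: 1, 3, 5, 9, 15, 27, 45, 135.
phi values: 1, 2, 4, 6, 8, 18, 24, 72.
Sum = 135.

135


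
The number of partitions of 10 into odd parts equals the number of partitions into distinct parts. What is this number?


Computing partitions of 10 into odd parts (1, 3, 5, ...):
Using the generating function prod_{k>=0} 1/(1-x^(2k+1)),
the count is 10

10


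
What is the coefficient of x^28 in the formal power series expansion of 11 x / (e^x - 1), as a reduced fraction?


The exponential generating function for Bernoulli numbers is
x / (e^x - 1) = sum_{k>=0} B_k x^k / k!.
So the coefficient of x^28 in 11 x / (e^x - 1) is 11 B_28 / 28!.
Computing: B_28 = -23749461029/870, 28! = 304888344611713860501504000000, giving
11 * -23749461029/870 / 304888344611713860501504000000 = -3392780147/3444842335223260501770240000000.

-3392780147/3444842335223260501770240000000


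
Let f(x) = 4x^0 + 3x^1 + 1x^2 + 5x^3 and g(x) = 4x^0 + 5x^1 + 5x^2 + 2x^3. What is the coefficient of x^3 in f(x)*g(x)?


Cauchy product at x^3:
4*2 + 3*5 + 1*5 + 5*4
= 48

48


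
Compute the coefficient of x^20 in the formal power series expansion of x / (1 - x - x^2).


Let f(x) = sum_{k>=0} a_k x^k. Multiplying f(x) * (1 - x - x^2) = x and matching coefficients gives a_0 = 0, a_1 = 1, and a_k = a_{k-1} + a_{k-2} for k >= 2. These are the Fibonacci numbers F_k.
Iterating from F_0 = 0, F_1 = 1:
F_0=0, F_1=1, F_2=1, F_3=2, F_4=3, F_5=5, F_6=8, F_7=13, F_8=21, F_9=34, ...
F_20 = 6765.

6765


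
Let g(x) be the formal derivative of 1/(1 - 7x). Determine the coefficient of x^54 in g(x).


Differentiate termwise: d/dx sum_{k>=0} 7^k x^k = sum_{k>=1} k 7^k x^(k-1) = sum_{j>=0} (j+1) 7^(j+1) x^j.
Equivalently, d/dx [1/(1 - 7x)] = 7/(1 - 7x)^2.
For j = 54: 55 * 7^55 = 55 * 30226801971775055948247051683954096612865741943 = 1662474108447628077153587842617475313707615806865.

1662474108447628077153587842617475313707615806865


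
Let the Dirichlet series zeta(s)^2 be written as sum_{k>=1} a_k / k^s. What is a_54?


The Dirichlet convolution of the constant function 1 with itself gives (1 * 1)(k) = sum_{d | k} 1 = d(k), the number of positive divisors of k.
Since zeta(s) = sum_{k>=1} 1/k^s, we have zeta(s)^2 = sum_{k>=1} d(k)/k^s, so a_k = d(k).
For k = 54: the divisors are 1, 2, 3, 6, 9, 18, 27, 54.
Count = 8.

8


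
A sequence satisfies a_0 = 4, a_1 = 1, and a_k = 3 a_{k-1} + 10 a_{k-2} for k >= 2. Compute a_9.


The characteristic equation is t^2 - 3 t - 10 = 0, with roots r_1 = 5 and r_2 = -2 (so c_1 = r_1 + r_2, c_2 = -r_1 r_2 as required).
One can use the closed form a_n = A r_1^n + B r_2^n, but direct iteration is more reliable:
a_0 = 4, a_1 = 1, a_2 = 43, a_3 = 139, a_4 = 847, a_5 = 3931, a_6 = 20263, a_7 = 100099, a_8 = 502927, a_9 = 2509771.
So a_9 = 2509771.

2509771


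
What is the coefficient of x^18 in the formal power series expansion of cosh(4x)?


The Maclaurin series is cosh(t) = sum_{m>=0} t^(2m) / (2m)!, so substituting t = 4x, only even powers of x are nonzero, with coefficient of x^(2m) equal to 4^(2m) / (2m)!.
For x^18 the coefficient is 4^18/18! = 68719476736/6402373705728000 = 1048576/97692469875.

1048576/97692469875


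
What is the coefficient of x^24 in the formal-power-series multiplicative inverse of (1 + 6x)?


The inverse is 1/(1 + 6x). Apply the geometric identity 1/(1 - y) = sum_{k>=0} y^k with y = -6x:
1/(1 + 6x) = sum_{k>=0} (-6)^k x^k.
So the coefficient of x^24 is (-6)^24 = 4738381338321616896.

4738381338321616896


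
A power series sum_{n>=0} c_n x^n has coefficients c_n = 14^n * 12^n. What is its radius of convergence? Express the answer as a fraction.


By the root test (Cauchy-Hadamard), the radius is R = 1 / limsup_n |c_n|^(1/n).
Here |c_n|^(1/n) = (14^n * 12^n)^(1/n) = 14 * 12 = 168 for all n.
So R = 1/168 = 1/168.

1/168


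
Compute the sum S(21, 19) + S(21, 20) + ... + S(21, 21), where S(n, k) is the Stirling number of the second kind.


By definition, S(n, k) counts partitions of an n-set into exactly k nonempty blocks.
Computing row n = 21 for k = 19..21:
S(21, k): 19285, 210, 1
Sum = 19496.

19496


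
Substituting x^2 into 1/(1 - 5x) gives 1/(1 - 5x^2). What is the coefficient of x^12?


The coefficient of x^(2m) in 1/(1 - 5x^2) is 5^m.
With n = 12 = 2*6, the coefficient is 5^6 = 15625.

15625


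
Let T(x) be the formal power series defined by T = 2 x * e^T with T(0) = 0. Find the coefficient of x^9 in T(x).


Apply the Lagrange inversion formula: if T = 2 x * phi(T) with phi(t) = e^t, then
[x^n] T = 2^n * (1/n) [t^(n-1)] phi(t)^n = 2^n * (1/n) [t^(n-1)] e^(n t) = 2^n * (1/n) * n^(n-1) / (n-1)! = 2^n * n^(n-1) / n!.
When c = 1 this is the Cayley count of rooted labeled trees on n vertices, divided by n!.
For n = 9: 2^9 * 9^8 / 9! = 512 * 43046721/362880 = 2125764/35.

2125764/35


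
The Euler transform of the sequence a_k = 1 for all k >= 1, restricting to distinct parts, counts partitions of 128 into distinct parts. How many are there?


Partitions of 128 into distinct parts can be computed via generating function.
Product (1+x)(1+x^2)(1+x^3)...
The coefficient of x^128 = 4013544

4013544


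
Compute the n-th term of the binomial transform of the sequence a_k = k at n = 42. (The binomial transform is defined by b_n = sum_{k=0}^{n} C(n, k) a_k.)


With a_k = k, b_n = sum_{k=0}^{n} C(n, k) k. Using k * C(n, k) = n * C(n-1, k-1) gives b_n = n * sum_{k>=1} C(n-1, k-1) = n * 2^(n-1).
For n = 42: 42 * 2^41 = 42 * 2199023255552 = 92358976733184.

92358976733184


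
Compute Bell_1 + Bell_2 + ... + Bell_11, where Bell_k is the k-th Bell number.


Recall Bell_k counts set partitions of a k-set (with Bell_0 = 1 by convention).
Bell_1 through Bell_11: 1, 2, 5, 15, 52, 203, 877, 4140, 21147, 115975, 678570
Sum = 1 + 2 + 5 + 15 + 52 + 203 + 877 + 4140 + 21147 + 115975 + 678570 = 820987.

820987


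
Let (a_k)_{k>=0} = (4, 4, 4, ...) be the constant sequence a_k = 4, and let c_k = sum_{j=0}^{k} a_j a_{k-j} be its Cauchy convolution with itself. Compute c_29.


Since a_j = 4 for all j >= 0, the convolution sum becomes
c_k = sum_{j=0}^{k} 4 * 4 = 16 * (k + 1).
Equivalently, the generating function of (a_k) is 4/(1 - x) and its square is 16/(1 - x)^2 = sum_{k>=0} 16(k + 1) x^k.
For k = 29: 16 * 30 = 480.

480


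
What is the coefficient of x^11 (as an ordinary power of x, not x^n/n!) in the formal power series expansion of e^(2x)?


The exponential series is e^y = sum_{k>=0} y^k / k!. Substituting y = 2x gives
e^(2x) = sum_{k>=0} 2^k x^k / k!.
So the coefficient of x^n is a^n/n! with a = 2, n = 11:
2^11 / 11! = 2048/39916800 = 8/155925

8/155925


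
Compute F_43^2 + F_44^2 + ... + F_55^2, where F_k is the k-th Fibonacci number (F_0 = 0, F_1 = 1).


There is a standard identity sum_{k=0}^{N} F_k^2 = F_N * F_{N+1} (proved inductively from the telescoping relation F_k^2 = F_k F_{k+1} - F_{k-1} F_k). Then
sum_{k=43}^{55} F_k^2 = F_55 F_56 - F_42 F_43.
Computing: F_55 = 139583862445, F_56 = 225851433717, F_42 = 267914296, F_43 = 433494437.
Sum = 139583862445 * 225851433717 - 267914296 * 433494437 = 31525099317602854286713.

31525099317602854286713


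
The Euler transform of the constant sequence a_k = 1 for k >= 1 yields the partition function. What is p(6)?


The Euler transform converts the sequence a_k = 1 into the number of integer partitions.
Using the recurrence or dynamic programming:
p(6) = 11

11


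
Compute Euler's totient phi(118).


phi(n) counts integers in [1, n] coprime to n. Using the multiplicative formula phi(n) = n * prod_{p | n} (1 - 1/p):
118 = 2 * 59, so
phi(118) = 118 * (1 - 1/2) * (1 - 1/59) = 58.

58


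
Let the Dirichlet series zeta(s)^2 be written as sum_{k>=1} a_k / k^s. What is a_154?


The Dirichlet convolution of the constant function 1 with itself gives (1 * 1)(k) = sum_{d | k} 1 = d(k), the number of positive divisors of k.
Since zeta(s) = sum_{k>=1} 1/k^s, we have zeta(s)^2 = sum_{k>=1} d(k)/k^s, so a_k = d(k).
For k = 154: the divisors are 1, 2, 7, 11, 14, 22, 77, 154.
Count = 8.

8


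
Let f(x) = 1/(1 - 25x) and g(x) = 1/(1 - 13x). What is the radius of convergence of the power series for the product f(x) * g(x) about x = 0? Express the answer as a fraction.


The radius of 1/(1 - 25x) is 1/25 (nearest singularity at x = 1/25), and the radius of 1/(1 - 13x) is 1/13.
The product f(x)*g(x) = 1/((1 - 25x)(1 - 13x)) has singularities at both 1/25 and 1/13, so its radius of convergence is the distance to the nearest one:
min(1/25, 1/13) = 1/25.

1/25


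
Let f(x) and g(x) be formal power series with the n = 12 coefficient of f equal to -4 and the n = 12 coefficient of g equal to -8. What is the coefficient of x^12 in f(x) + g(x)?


Addition of formal power series is termwise.
The coefficient of x^12 in f + g = -4 + -8
= -12

-12


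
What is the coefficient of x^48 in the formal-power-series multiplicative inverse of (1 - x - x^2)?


Let the inverse be f(x) = sum_{k>=0} a_k x^k. From f(x) * (1 - x - x^2) = 1 and matching coefficients:
 x^0: a_0 = 1.
 x^1: a_1 - a_0 = 0, so a_1 = 1.
 x^k (k >= 2): a_k - a_{k-1} - a_{k-2} = 0, i.e. a_k = a_{k-1} + a_{k-2}.
This is the Fibonacci-type recurrence shifted so that a_0 = a_1 = 1.
Iterating: a_0=1, a_1=1, a_2=2, a_3=3, a_4=5, a_5=8, a_6=13, a_7=21, a_8=34, a_9=55, ...
a_48 = 7778742049.

7778742049


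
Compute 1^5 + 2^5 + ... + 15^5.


This power sum has a closed form given by Faulhaber's formula
sum_{k=1}^{m} k^p = (1 / (p + 1)) * sum_{j=0}^{p} C(p + 1, j) B_j m^(p + 1 - j),
but for small m direct computation is fastest:
1 + 32 + 243 + 1024 + 3125 + 7776 + 16807 + 32768 + 59049 + 100000 + 161051 + 248832 + 371293 + 537824 + 759375 = 2299200.

2299200


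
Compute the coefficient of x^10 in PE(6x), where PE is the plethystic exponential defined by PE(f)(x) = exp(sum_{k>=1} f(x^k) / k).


With f(x) = 6x, the exponent is sum_{k>=1} 6 x^k / k = 6 * (-ln(1 - x)). Exponentiating:
PE(6x) = exp(-6 ln(1 - x)) = 1/(1 - x)^6.
By the negative binomial expansion, [x^n] 1/(1 - x)^6 = C(n + 5, 5).
For n = 10: C(15, 5) = 3003.

3003


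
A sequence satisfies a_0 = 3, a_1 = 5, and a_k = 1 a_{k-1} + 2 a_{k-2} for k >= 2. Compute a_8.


The characteristic equation is t^2 - 1 t - 2 = 0, with roots r_1 = 2 and r_2 = -1 (so c_1 = r_1 + r_2, c_2 = -r_1 r_2 as required).
One can use the closed form a_n = A r_1^n + B r_2^n, but direct iteration is more reliable:
a_0 = 3, a_1 = 5, a_2 = 11, a_3 = 21, a_4 = 43, a_5 = 85, a_6 = 171, a_7 = 341, a_8 = 683.
So a_8 = 683.

683


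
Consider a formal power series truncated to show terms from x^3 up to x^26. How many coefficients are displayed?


From x^3 to x^26 inclusive, the count is 26 - 3 + 1 = 24.

24


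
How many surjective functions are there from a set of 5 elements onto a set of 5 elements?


By inclusion-exclusion on which target elements are missed, the number of surjections from an n-set onto a k-set is
surj(n, k) = sum_{j=0}^{k} (-1)^j C(k, j) (k - j)^n.
Equivalently surj(n, k) = k! * S(n, k), where S(n, k) is the Stirling number of the second kind.
For n = 5, k = 5:
S(5, 5) = 1, so
surj = 5! * 1 = 120 * 1 = 120.

120


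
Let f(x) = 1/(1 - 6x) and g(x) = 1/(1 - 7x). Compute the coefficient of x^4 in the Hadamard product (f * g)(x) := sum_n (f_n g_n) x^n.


f has coefficients f_k = 6^k and g has coefficients g_k = 7^k, so the Hadamard product has coefficient (f*g)_k = 6^k * 7^k = 42^k.
For k = 4: 42^4 = 3111696.

3111696
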